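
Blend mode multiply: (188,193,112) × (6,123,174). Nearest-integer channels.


Multiply: C = A×B/255, rounded to nearest integer
R: 188×6/255 = 1128/255 ≈ 4.424 → 4
G: 193×123/255 = 23739/255 ≈ 93.094 → 93
B: 112×174/255 = 19488/255 ≈ 76.424 → 76
= RGB(4, 93, 76)


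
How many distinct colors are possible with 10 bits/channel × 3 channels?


Total bits = 10 bits/channel × 3 channels = 30 bits
Distinct colors = 2^30
= 1,073,741,824 colors


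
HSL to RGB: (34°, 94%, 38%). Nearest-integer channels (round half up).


H=34°, S=0.94, L=0.38
C = (1-|2L-1|)×S = (1-|-0.24|)×0.94 = 0.7144
H' = H/60 = 34/60 ≈ 0.5667; X = C×(1-|H' mod 2 - 1|) ≈ 0.4048
m = L - C/2 = 0.38 - 0.3572 = 0.0228
Sector ⌊H'⌋ = 0 → (R',G',B') = (0.7144, ≈0.4048, 0.0)
RGB = ((R'+m)×255, (G'+m)×255, (B'+m)×255) = (187.986, 109.0448, 5.814)
Round half up → RGB(188, 109, 6)


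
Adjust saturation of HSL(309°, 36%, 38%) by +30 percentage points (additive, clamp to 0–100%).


Original S = 36%
Adjustment = +30 percentage points
New S = 36 + (30) = 66
Clamp to [0, 100] → 66
= HSL(309°, 66%, 38%)


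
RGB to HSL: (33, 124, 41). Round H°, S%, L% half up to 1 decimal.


Normalize: R'=33/255≈0.1294, G'=124/255≈0.4863, B'=41/255≈0.1608
Max=124/255, Min=33/255, Δ=Max-Min=91/255
L = (Max+Min)/2 = (124+33)/510 = 157/510 = 0.30784… → L = 30.8%
L ≤ 0.5 → S = Δ/(Max+Min) = 91/(124+33) = 91/157 = 0.57961… → S = 58.0%
(the 1/255 factors cancel in S and H, so raw channel differences can be used)
Max is G' → H = 60 × ((B-R)/Δ + 2) = 60 × ((41-33)/91 + 2)
  8/91 + 2 = 0.0879… + 2 = 2.0879…
  H = 60 × 2.0879… = 125.274…° → H = 125.3°
= HSL(125.3°, 58.0%, 30.8%)


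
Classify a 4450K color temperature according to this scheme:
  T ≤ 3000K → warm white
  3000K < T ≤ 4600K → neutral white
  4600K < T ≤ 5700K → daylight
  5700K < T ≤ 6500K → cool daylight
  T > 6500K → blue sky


Temperature: 4450K
3000K < 4450K ≤ 4600K → neutral white
Classification: neutral white


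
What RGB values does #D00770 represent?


D0 → 208 (R)
07 → 7 (G)
70 → 112 (B)
= RGB(208, 7, 112)


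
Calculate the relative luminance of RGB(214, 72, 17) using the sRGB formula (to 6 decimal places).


Linearize each channel (sRGB transfer function): c = v/255; c_lin = c/12.92 if c ≤ 0.04045, else ((c+0.055)/1.055)^2.4
  R: 214/255 ≈ 0.839216 > 0.04045 → ((0.839216+0.055)/1.055)^2.4 ≈ 0.672443
  G: 72/255 ≈ 0.282353 > 0.04045 → ((0.282353+0.055)/1.055)^2.4 ≈ 0.064803
  B: 17/255 ≈ 0.066667 > 0.04045 → ((0.066667+0.055)/1.055)^2.4 ≈ 0.005605
R_lin = 0.672443, G_lin = 0.064803, B_lin = 0.005605
L = 0.2126×R + 0.7152×G + 0.0722×B
L = 0.2126×0.672443 + 0.7152×0.064803 + 0.0722×0.005605
L ≈ 0.189713


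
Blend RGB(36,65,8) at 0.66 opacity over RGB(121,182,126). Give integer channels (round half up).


C = α×F + (1-α)×B, with 1-α = 0.34
R: 0.66×36 + 0.34×121 = 23.76 + 41.14 = 64.90 → 65
G: 0.66×65 + 0.34×182 = 42.90 + 61.88 = 104.78 → 105
B: 0.66×8 + 0.34×126 = 5.28 + 42.84 = 48.12 → 48
= RGB(65, 105, 48)


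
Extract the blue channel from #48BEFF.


Color: #48BEFF
R = 48 = 72
G = BE = 190
B = FF = 255
Blue = 255


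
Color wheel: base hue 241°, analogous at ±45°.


Base hue: 241°
Left analog: (241 - 45) mod 360 = 196°
Right analog: (241 + 45) mod 360 = 286°
Analogous hues = 196° and 286°


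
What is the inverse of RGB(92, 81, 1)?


Invert: (255-R, 255-G, 255-B)
R: 255-92 = 163
G: 255-81 = 174
B: 255-1 = 254
= RGB(163, 174, 254)


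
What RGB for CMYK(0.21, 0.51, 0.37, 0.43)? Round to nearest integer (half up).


R = 255 × (1-C) × (1-K) = 255 × 0.79 × 0.57 = 114.8265 → 115
G = 255 × (1-M) × (1-K) = 255 × 0.49 × 0.57 = 71.2215 → 71
B = 255 × (1-Y) × (1-K) = 255 × 0.63 × 0.57 = 91.5705 → 92
= RGB(115, 71, 92)


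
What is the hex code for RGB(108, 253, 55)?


R = 108 → 6C (hex)
G = 253 → FD (hex)
B = 55 → 37 (hex)
Hex = #6CFD37


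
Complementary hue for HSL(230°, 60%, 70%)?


Complement = opposite side of color wheel = hue + 180°
H' = (230 + 180) mod 360 = 50°
S and L unchanged.
= HSL(50°, 60%, 70%)


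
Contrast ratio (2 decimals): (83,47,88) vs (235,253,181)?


Linearize each sRGB channel c=v/255: c/12.92 if c ≤ 0.04045 else ((c+0.055)/1.055)^2.4
L = 0.2126×R_lin + 0.7152×G_lin + 0.0722×B_lin
Color 1 (83,47,88):
  R=83: 83/255≈0.3255 > 0.04045 → ((0.3255+0.055)/1.055)^2.4 ≈ 0.08650
  G=47: 47/255≈0.1843 > 0.04045 → ((0.1843+0.055)/1.055)^2.4 ≈ 0.02843
  B=88: 88/255≈0.3451 > 0.04045 → ((0.3451+0.055)/1.055)^2.4 ≈ 0.09759
  L1 = 0.2126×0.08650 + 0.7152×0.02843 + 0.0722×0.09759 ≈ 0.04577
Color 2 (235,253,181):
  R=235: 235/255≈0.9216 > 0.04045 → ((0.9216+0.055)/1.055)^2.4 ≈ 0.83077
  G=253: 253/255≈0.9922 > 0.04045 → ((0.9922+0.055)/1.055)^2.4 ≈ 0.98225
  B=181: 181/255≈0.7098 > 0.04045 → ((0.7098+0.055)/1.055)^2.4 ≈ 0.46208
  L2 = 0.2126×0.83077 + 0.7152×0.98225 + 0.0722×0.46208 ≈ 0.91249
Lighter = 0.91249, Darker = 0.04577
Ratio = (L_lighter + 0.05) / (L_darker + 0.05)
Ratio = (0.91249 + 0.05) / (0.04577 + 0.05) = 0.96249 / 0.09577 ≈ 10.0504
Ratio ≈ 10.05:1


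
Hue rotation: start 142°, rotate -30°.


New hue = (H + rotation) mod 360
New hue = (142 -30) mod 360
= 112 mod 360
= 112°


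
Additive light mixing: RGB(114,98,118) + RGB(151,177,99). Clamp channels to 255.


Additive: each channel = min(255, C₁+C₂)
R: 114+151 = 265 → 255
G: 98+177 = 275 → 255
B: 118+99 = 217 → 217
= RGB(255, 255, 217)


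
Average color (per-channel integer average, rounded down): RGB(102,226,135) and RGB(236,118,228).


Midpoint: each channel = ⌊(C₁+C₂)/2⌋
R: ⌊(102+236)/2⌋ = 169
G: ⌊(226+118)/2⌋ = 172
B: ⌊(135+228)/2⌋ = 181
= RGB(169, 172, 181)


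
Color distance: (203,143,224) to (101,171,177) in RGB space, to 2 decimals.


d = √[(R₁-R₂)² + (G₁-G₂)² + (B₁-B₂)²]
d = √[(203-101)² + (143-171)² + (224-177)²]
d = √[10404 + 784 + 2209]
d = √13397
d ≈ 115.75


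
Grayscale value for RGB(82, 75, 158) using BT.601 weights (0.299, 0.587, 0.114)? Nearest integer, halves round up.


Gray = 0.299×R + 0.587×G + 0.114×B
Gray = 0.299×82 + 0.587×75 + 0.114×158
Gray = 24.518 + 44.025 + 18.012
Gray = 86.555 → round half up → 87
Gray = 87


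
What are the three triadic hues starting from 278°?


Triadic: equally spaced at 120° intervals
H1 = 278°
H2 = (278 + 120) mod 360 = 38°
H3 = (278 + 240) mod 360 = 158°
Triadic = 278°, 38°, 158°


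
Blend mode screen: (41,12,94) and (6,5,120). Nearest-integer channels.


Screen: C = 255 - (255-A)×(255-B)/255, rounded to nearest integer
R: 255 - (255-41)×(255-6)/255 = 255 - 53286/255 ≈ 255 - 208.965 = 46.035 → 46
G: 255 - (255-12)×(255-5)/255 = 255 - 60750/255 ≈ 255 - 238.235 = 16.765 → 17
B: 255 - (255-94)×(255-120)/255 = 255 - 21735/255 ≈ 255 - 85.235 = 169.765 → 170
= RGB(46, 17, 170)


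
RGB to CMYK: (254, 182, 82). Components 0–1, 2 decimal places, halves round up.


R'=254/255≈0.9961, G'=182/255≈0.7137, B'=82/255≈0.3216
K = 1 - max(R',G',B') = 1 - 254/255 = 1/255 = 0.00392… → 0.00
(1-R'-K)/(1-K) simplifies to (max-R)/max with max = 254:
C = (254-254)/254 = 0/254 = 0 → 0.00
M = (254-182)/254 = 72/254 = 0.28346… → 0.28
Y = (254-82)/254 = 172/254 = 0.67716… → 0.68
= CMYK(0.00, 0.28, 0.68, 0.00)


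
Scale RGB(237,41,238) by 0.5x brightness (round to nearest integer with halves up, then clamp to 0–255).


Multiply each channel by 0.5, round half up, clamp to [0, 255]
R: 237×0.5 = 118.5 → round → 119
G: 41×0.5 = 20.5 → round → 21
B: 238×0.5 = 119
= RGB(119, 21, 119)


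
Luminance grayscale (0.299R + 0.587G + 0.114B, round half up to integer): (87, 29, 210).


Gray = 0.299×R + 0.587×G + 0.114×B
Gray = 0.299×87 + 0.587×29 + 0.114×210
Gray = 26.013 + 17.023 + 23.940
Gray = 66.976 → round half up → 67
Gray = 67


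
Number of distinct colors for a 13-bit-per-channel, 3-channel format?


Total bits = 13 bits/channel × 3 channels = 39 bits
Distinct colors = 2^39
= 549,755,813,888 colors


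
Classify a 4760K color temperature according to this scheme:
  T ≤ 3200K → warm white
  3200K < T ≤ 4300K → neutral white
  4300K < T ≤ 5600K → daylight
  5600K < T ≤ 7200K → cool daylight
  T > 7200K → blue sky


Temperature: 4760K
4300K < 4760K ≤ 5600K → daylight
Classification: daylight


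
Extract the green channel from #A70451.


Color: #A70451
R = A7 = 167
G = 04 = 4
B = 51 = 81
Green = 4


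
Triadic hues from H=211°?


Triadic: equally spaced at 120° intervals
H1 = 211°
H2 = (211 + 120) mod 360 = 331°
H3 = (211 + 240) mod 360 = 91°
Triadic = 211°, 331°, 91°


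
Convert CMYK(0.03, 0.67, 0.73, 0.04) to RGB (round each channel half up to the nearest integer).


R = 255 × (1-C) × (1-K) = 255 × 0.97 × 0.96 = 237.456 → 237
G = 255 × (1-M) × (1-K) = 255 × 0.33 × 0.96 = 80.784 → 81
B = 255 × (1-Y) × (1-K) = 255 × 0.27 × 0.96 = 66.096 → 66
= RGB(237, 81, 66)


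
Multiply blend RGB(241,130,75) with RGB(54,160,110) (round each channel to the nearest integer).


Multiply: C = A×B/255, rounded to nearest integer
R: 241×54/255 = 13014/255 ≈ 51.035 → 51
G: 130×160/255 = 20800/255 ≈ 81.569 → 82
B: 75×110/255 = 8250/255 ≈ 32.353 → 32
= RGB(51, 82, 32)


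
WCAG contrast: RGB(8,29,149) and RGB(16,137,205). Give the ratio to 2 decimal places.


Linearize each sRGB channel c=v/255: c/12.92 if c ≤ 0.04045 else ((c+0.055)/1.055)^2.4
L = 0.2126×R_lin + 0.7152×G_lin + 0.0722×B_lin
Color 1 (8,29,149):
  R=8: 8/255≈0.0314 ≤ 0.04045 → 0.0314/12.92 ≈ 0.00243
  G=29: 29/255≈0.1137 > 0.04045 → ((0.1137+0.055)/1.055)^2.4 ≈ 0.01229
  B=149: 149/255≈0.5843 > 0.04045 → ((0.5843+0.055)/1.055)^2.4 ≈ 0.30054
  L1 = 0.2126×0.00243 + 0.7152×0.01229 + 0.0722×0.30054 ≈ 0.03100
Color 2 (16,137,205):
  R=16: 16/255≈0.0627 > 0.04045 → ((0.0627+0.055)/1.055)^2.4 ≈ 0.00518
  G=137: 137/255≈0.5373 > 0.04045 → ((0.5373+0.055)/1.055)^2.4 ≈ 0.25016
  B=205: 205/255≈0.8039 > 0.04045 → ((0.8039+0.055)/1.055)^2.4 ≈ 0.61050
  L2 = 0.2126×0.00518 + 0.7152×0.25016 + 0.0722×0.61050 ≈ 0.22409
Lighter = 0.22409, Darker = 0.03100
Ratio = (L_lighter + 0.05) / (L_darker + 0.05)
Ratio = (0.22409 + 0.05) / (0.03100 + 0.05) = 0.27409 / 0.08100 ≈ 3.3837
Ratio ≈ 3.38:1


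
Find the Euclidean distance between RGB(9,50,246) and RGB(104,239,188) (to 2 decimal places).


d = √[(R₁-R₂)² + (G₁-G₂)² + (B₁-B₂)²]
d = √[(9-104)² + (50-239)² + (246-188)²]
d = √[9025 + 35721 + 3364]
d = √48110
d ≈ 219.34


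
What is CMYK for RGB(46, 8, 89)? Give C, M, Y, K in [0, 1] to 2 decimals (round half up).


R'=46/255≈0.1804, G'=8/255≈0.0314, B'=89/255≈0.3490
K = 1 - max(R',G',B') = 1 - 89/255 = 166/255 = 0.65098… → 0.65
(1-R'-K)/(1-K) simplifies to (max-R)/max with max = 89:
C = (89-46)/89 = 43/89 = 0.48314… → 0.48
M = (89-8)/89 = 81/89 = 0.91011… → 0.91
Y = (89-89)/89 = 0/89 = 0 → 0.00
= CMYK(0.48, 0.91, 0.00, 0.65)


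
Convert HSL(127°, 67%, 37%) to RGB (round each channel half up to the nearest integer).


H=127°, S=0.67, L=0.37
C = (1-|2L-1|)×S = (1-|-0.26|)×0.67 = 0.4958
H' = H/60 = 127/60 ≈ 2.1167; X = C×(1-|H' mod 2 - 1|) ≈ 0.0578
m = L - C/2 = 0.37 - 0.2479 = 0.1221
Sector ⌊H'⌋ = 2 → (R',G',B') = (0.0, 0.4958, ≈0.0578)
RGB = ((R'+m)×255, (G'+m)×255, (B'+m)×255) = (31.1355, 157.5645, 45.88555)
Round half up → RGB(31, 158, 46)


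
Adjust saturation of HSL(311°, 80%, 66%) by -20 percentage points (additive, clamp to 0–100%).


Original S = 80%
Adjustment = -20 percentage points
New S = 80 + (-20) = 60
Clamp to [0, 100] → 60
= HSL(311°, 60%, 66%)


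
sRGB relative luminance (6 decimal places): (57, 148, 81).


Linearize each channel (sRGB transfer function): c = v/255; c_lin = c/12.92 if c ≤ 0.04045, else ((c+0.055)/1.055)^2.4
  R: 57/255 ≈ 0.223529 > 0.04045 → ((0.223529+0.055)/1.055)^2.4 ≈ 0.040915
  G: 148/255 ≈ 0.580392 > 0.04045 → ((0.580392+0.055)/1.055)^2.4 ≈ 0.296138
  B: 81/255 ≈ 0.317647 > 0.04045 → ((0.317647+0.055)/1.055)^2.4 ≈ 0.082283
R_lin = 0.040915, G_lin = 0.296138, B_lin = 0.082283
L = 0.2126×R + 0.7152×G + 0.0722×B
L = 0.2126×0.040915 + 0.7152×0.296138 + 0.0722×0.082283
L ≈ 0.226437


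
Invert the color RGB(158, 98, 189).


Invert: (255-R, 255-G, 255-B)
R: 255-158 = 97
G: 255-98 = 157
B: 255-189 = 66
= RGB(97, 157, 66)


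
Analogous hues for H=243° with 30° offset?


Base hue: 243°
Left analog: (243 - 30) mod 360 = 213°
Right analog: (243 + 30) mod 360 = 273°
Analogous hues = 213° and 273°


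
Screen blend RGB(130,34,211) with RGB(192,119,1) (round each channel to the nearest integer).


Screen: C = 255 - (255-A)×(255-B)/255, rounded to nearest integer
R: 255 - (255-130)×(255-192)/255 = 255 - 7875/255 ≈ 255 - 30.882 = 224.118 → 224
G: 255 - (255-34)×(255-119)/255 = 255 - 30056/255 ≈ 255 - 117.867 = 137.133 → 137
B: 255 - (255-211)×(255-1)/255 = 255 - 11176/255 ≈ 255 - 43.827 = 211.173 → 211
= RGB(224, 137, 211)


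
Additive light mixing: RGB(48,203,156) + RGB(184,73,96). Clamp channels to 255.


Additive: each channel = min(255, C₁+C₂)
R: 48+184 = 232 → 232
G: 203+73 = 276 → 255
B: 156+96 = 252 → 252
= RGB(232, 255, 252)


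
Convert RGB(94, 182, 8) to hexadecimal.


R = 94 → 5E (hex)
G = 182 → B6 (hex)
B = 8 → 08 (hex)
Hex = #5EB608


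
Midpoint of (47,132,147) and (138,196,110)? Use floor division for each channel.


Midpoint: each channel = ⌊(C₁+C₂)/2⌋
R: ⌊(47+138)/2⌋ = 92
G: ⌊(132+196)/2⌋ = 164
B: ⌊(147+110)/2⌋ = 128
= RGB(92, 164, 128)


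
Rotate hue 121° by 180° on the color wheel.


New hue = (H + rotation) mod 360
New hue = (121 + 180) mod 360
= 301 mod 360
= 301°


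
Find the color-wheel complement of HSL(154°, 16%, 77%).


Complement = opposite side of color wheel = hue + 180°
H' = (154 + 180) mod 360 = 334°
S and L unchanged.
= HSL(334°, 16%, 77%)


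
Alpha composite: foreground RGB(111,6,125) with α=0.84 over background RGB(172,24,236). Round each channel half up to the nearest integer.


C = α×F + (1-α)×B, with 1-α = 0.16
R: 0.84×111 + 0.16×172 = 93.24 + 27.52 = 120.76 → 121
G: 0.84×6 + 0.16×24 = 5.04 + 3.84 = 8.88 → 9
B: 0.84×125 + 0.16×236 = 105.00 + 37.76 = 142.76 → 143
= RGB(121, 9, 143)


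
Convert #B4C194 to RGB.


B4 → 180 (R)
C1 → 193 (G)
94 → 148 (B)
= RGB(180, 193, 148)


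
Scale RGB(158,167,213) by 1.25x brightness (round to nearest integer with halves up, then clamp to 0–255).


Multiply each channel by 1.25, round half up, clamp to [0, 255]
R: 158×1.25 = 197.5 → round → 198
G: 167×1.25 = 208.75 → round → 209
B: 213×1.25 = 266.25 → round → 266 → clamp → 255
= RGB(198, 209, 255)


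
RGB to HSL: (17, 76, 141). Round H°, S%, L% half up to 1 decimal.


Normalize: R'=17/255≈0.0667, G'=76/255≈0.2980, B'=141/255≈0.5529
Max=141/255, Min=17/255, Δ=Max-Min=124/255
L = (Max+Min)/2 = (141+17)/510 = 158/510 = 0.30980… → L = 31.0%
L ≤ 0.5 → S = Δ/(Max+Min) = 124/(141+17) = 124/158 = 0.78481… → S = 78.5%
(the 1/255 factors cancel in S and H, so raw channel differences can be used)
Max is B' → H = 60 × ((R-G)/Δ + 4) = 60 × ((17-76)/124 + 4)
  -59/124 + 4 = -0.4758… + 4 = 3.5241…
  H = 60 × 3.5241… = 211.451…° → H = 211.5°
= HSL(211.5°, 78.5%, 31.0%)


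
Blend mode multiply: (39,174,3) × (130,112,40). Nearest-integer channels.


Multiply: C = A×B/255, rounded to nearest integer
R: 39×130/255 = 5070/255 ≈ 19.882 → 20
G: 174×112/255 = 19488/255 ≈ 76.424 → 76
B: 3×40/255 = 120/255 ≈ 0.471 → 0
= RGB(20, 76, 0)


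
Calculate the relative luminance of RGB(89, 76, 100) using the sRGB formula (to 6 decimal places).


Linearize each channel (sRGB transfer function): c = v/255; c_lin = c/12.92 if c ≤ 0.04045, else ((c+0.055)/1.055)^2.4
  R: 89/255 ≈ 0.349020 > 0.04045 → ((0.349020+0.055)/1.055)^2.4 ≈ 0.099899
  G: 76/255 ≈ 0.298039 > 0.04045 → ((0.298039+0.055)/1.055)^2.4 ≈ 0.072272
  B: 100/255 ≈ 0.392157 > 0.04045 → ((0.392157+0.055)/1.055)^2.4 ≈ 0.127438
R_lin = 0.099899, G_lin = 0.072272, B_lin = 0.127438
L = 0.2126×R + 0.7152×G + 0.0722×B
L = 0.2126×0.099899 + 0.7152×0.072272 + 0.0722×0.127438
L ≈ 0.082128


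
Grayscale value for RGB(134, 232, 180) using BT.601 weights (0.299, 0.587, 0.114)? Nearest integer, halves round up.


Gray = 0.299×R + 0.587×G + 0.114×B
Gray = 0.299×134 + 0.587×232 + 0.114×180
Gray = 40.066 + 136.184 + 20.520
Gray = 196.770 → round half up → 197
Gray = 197


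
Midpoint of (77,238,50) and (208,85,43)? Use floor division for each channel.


Midpoint: each channel = ⌊(C₁+C₂)/2⌋
R: ⌊(77+208)/2⌋ = 142
G: ⌊(238+85)/2⌋ = 161
B: ⌊(50+43)/2⌋ = 46
= RGB(142, 161, 46)


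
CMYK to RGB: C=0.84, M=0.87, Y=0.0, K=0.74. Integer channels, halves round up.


R = 255 × (1-C) × (1-K) = 255 × 0.16 × 0.26 = 10.608 → 11
G = 255 × (1-M) × (1-K) = 255 × 0.13 × 0.26 = 8.619 → 9
B = 255 × (1-Y) × (1-K) = 255 × 1.00 × 0.26 = 66.3 → 66
= RGB(11, 9, 66)


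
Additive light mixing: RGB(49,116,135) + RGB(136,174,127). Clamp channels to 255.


Additive: each channel = min(255, C₁+C₂)
R: 49+136 = 185 → 185
G: 116+174 = 290 → 255
B: 135+127 = 262 → 255
= RGB(185, 255, 255)


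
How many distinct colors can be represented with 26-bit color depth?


Colors = 2^bits = 2^26
= 67,108,864 colors


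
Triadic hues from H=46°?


Triadic: equally spaced at 120° intervals
H1 = 46°
H2 = (46 + 120) mod 360 = 166°
H3 = (46 + 240) mod 360 = 286°
Triadic = 46°, 166°, 286°


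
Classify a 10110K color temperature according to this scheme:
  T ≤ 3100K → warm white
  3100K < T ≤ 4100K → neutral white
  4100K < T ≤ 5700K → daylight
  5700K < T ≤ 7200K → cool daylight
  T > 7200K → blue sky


Temperature: 10110K
10110K > 7200K → blue sky
Classification: blue sky


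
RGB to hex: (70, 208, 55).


R = 70 → 46 (hex)
G = 208 → D0 (hex)
B = 55 → 37 (hex)
Hex = #46D037


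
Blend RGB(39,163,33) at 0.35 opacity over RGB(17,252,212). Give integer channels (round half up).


C = α×F + (1-α)×B, with 1-α = 0.65
R: 0.35×39 + 0.65×17 = 13.65 + 11.05 = 24.70 → 25
G: 0.35×163 + 0.65×252 = 57.05 + 163.80 = 220.85 → 221
B: 0.35×33 + 0.65×212 = 11.55 + 137.80 = 149.35 → 149
= RGB(25, 221, 149)


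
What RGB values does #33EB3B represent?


33 → 51 (R)
EB → 235 (G)
3B → 59 (B)
= RGB(51, 235, 59)


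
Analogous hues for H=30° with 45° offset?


Base hue: 30°
Left analog: (30 - 45) mod 360 = 345°
Right analog: (30 + 45) mod 360 = 75°
Analogous hues = 345° and 75°


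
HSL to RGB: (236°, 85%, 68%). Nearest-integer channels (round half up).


H=236°, S=0.85, L=0.68
C = (1-|2L-1|)×S = (1-|0.36|)×0.85 = 0.544
H' = H/60 = 236/60 ≈ 3.9333; X = C×(1-|H' mod 2 - 1|) ≈ 0.0363
m = L - C/2 = 0.68 - 0.272 = 0.408
Sector ⌊H'⌋ = 3 → (R',G',B') = (0.0, ≈0.0363, 0.544)
RGB = ((R'+m)×255, (G'+m)×255, (B'+m)×255) = (104.04, 113.288, 242.76)
Round half up → RGB(104, 113, 243)


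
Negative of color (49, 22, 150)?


Invert: (255-R, 255-G, 255-B)
R: 255-49 = 206
G: 255-22 = 233
B: 255-150 = 105
= RGB(206, 233, 105)


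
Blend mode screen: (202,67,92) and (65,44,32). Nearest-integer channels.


Screen: C = 255 - (255-A)×(255-B)/255, rounded to nearest integer
R: 255 - (255-202)×(255-65)/255 = 255 - 10070/255 ≈ 255 - 39.490 = 215.510 → 216
G: 255 - (255-67)×(255-44)/255 = 255 - 39668/255 ≈ 255 - 155.561 = 99.439 → 99
B: 255 - (255-92)×(255-32)/255 = 255 - 36349/255 ≈ 255 - 142.545 = 112.455 → 112
= RGB(216, 99, 112)


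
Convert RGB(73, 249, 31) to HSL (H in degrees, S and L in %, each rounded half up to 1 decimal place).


Normalize: R'=73/255≈0.2863, G'=249/255≈0.9765, B'=31/255≈0.1216
Max=249/255, Min=31/255, Δ=Max-Min=218/255
L = (Max+Min)/2 = (249+31)/510 = 280/510 = 0.54901… → L = 54.9%
L > 0.5 → S = Δ/(2-Max-Min) = 218/(510-249-31) = 218/230 = 0.94782… → S = 94.8%
(the 1/255 factors cancel in S and H, so raw channel differences can be used)
Max is G' → H = 60 × ((B-R)/Δ + 2) = 60 × ((31-73)/218 + 2)
  -42/218 + 2 = -0.1926… + 2 = 1.8073…
  H = 60 × 1.8073… = 108.440…° → H = 108.4°
= HSL(108.4°, 94.8%, 54.9%)


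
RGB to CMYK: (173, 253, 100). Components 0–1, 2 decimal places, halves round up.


R'=173/255≈0.6784, G'=253/255≈0.9922, B'=100/255≈0.3922
K = 1 - max(R',G',B') = 1 - 253/255 = 2/255 = 0.00784… → 0.01
(1-R'-K)/(1-K) simplifies to (max-R)/max with max = 253:
C = (253-173)/253 = 80/253 = 0.31620… → 0.32
M = (253-253)/253 = 0/253 = 0 → 0.00
Y = (253-100)/253 = 153/253 = 0.60474… → 0.60
= CMYK(0.32, 0.00, 0.60, 0.01)


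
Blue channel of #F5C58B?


Color: #F5C58B
R = F5 = 245
G = C5 = 197
B = 8B = 139
Blue = 139


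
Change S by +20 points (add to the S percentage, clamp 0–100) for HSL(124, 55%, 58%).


Original S = 55%
Adjustment = +20 percentage points
New S = 55 + (20) = 75
Clamp to [0, 100] → 75
= HSL(124°, 75%, 58%)


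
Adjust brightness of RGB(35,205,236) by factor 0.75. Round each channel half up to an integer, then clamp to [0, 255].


Multiply each channel by 0.75, round half up, clamp to [0, 255]
R: 35×0.75 = 26.25 → round → 26
G: 205×0.75 = 153.75 → round → 154
B: 236×0.75 = 177
= RGB(26, 154, 177)


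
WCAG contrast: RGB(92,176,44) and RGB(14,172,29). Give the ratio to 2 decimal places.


Linearize each sRGB channel c=v/255: c/12.92 if c ≤ 0.04045 else ((c+0.055)/1.055)^2.4
L = 0.2126×R_lin + 0.7152×G_lin + 0.0722×B_lin
Color 1 (92,176,44):
  R=92: 92/255≈0.3608 > 0.04045 → ((0.3608+0.055)/1.055)^2.4 ≈ 0.10702
  G=176: 176/255≈0.6902 > 0.04045 → ((0.6902+0.055)/1.055)^2.4 ≈ 0.43415
  B=44: 44/255≈0.1725 > 0.04045 → ((0.1725+0.055)/1.055)^2.4 ≈ 0.02519
  L1 = 0.2126×0.10702 + 0.7152×0.43415 + 0.0722×0.02519 ≈ 0.33508
Color 2 (14,172,29):
  R=14: 14/255≈0.0549 > 0.04045 → ((0.0549+0.055)/1.055)^2.4 ≈ 0.00439
  G=172: 172/255≈0.6745 > 0.04045 → ((0.6745+0.055)/1.055)^2.4 ≈ 0.41254
  B=29: 29/255≈0.1137 > 0.04045 → ((0.1137+0.055)/1.055)^2.4 ≈ 0.01229
  L2 = 0.2126×0.00439 + 0.7152×0.41254 + 0.0722×0.01229 ≈ 0.29687
Lighter = 0.33508, Darker = 0.29687
Ratio = (L_lighter + 0.05) / (L_darker + 0.05)
Ratio = (0.33508 + 0.05) / (0.29687 + 0.05) = 0.38508 / 0.34687 ≈ 1.1101
Ratio ≈ 1.11:1


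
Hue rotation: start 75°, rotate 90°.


New hue = (H + rotation) mod 360
New hue = (75 + 90) mod 360
= 165 mod 360
= 165°


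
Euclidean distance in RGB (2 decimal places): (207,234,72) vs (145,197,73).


d = √[(R₁-R₂)² + (G₁-G₂)² + (B₁-B₂)²]
d = √[(207-145)² + (234-197)² + (72-73)²]
d = √[3844 + 1369 + 1]
d = √5214
d ≈ 72.21


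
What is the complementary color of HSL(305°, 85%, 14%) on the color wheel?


Complement = opposite side of color wheel = hue + 180°
H' = (305 + 180) mod 360 = 125°
S and L unchanged.
= HSL(125°, 85%, 14%)


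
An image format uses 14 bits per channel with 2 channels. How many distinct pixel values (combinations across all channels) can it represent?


Total bits = 14 bits/channel × 2 channels = 28 bits
Distinct pixel values = 2^28
= 268,435,456 pixel values


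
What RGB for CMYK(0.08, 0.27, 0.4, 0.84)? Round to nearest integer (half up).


R = 255 × (1-C) × (1-K) = 255 × 0.92 × 0.16 = 37.536 → 38
G = 255 × (1-M) × (1-K) = 255 × 0.73 × 0.16 = 29.784 → 30
B = 255 × (1-Y) × (1-K) = 255 × 0.60 × 0.16 = 24.48 → 24
= RGB(38, 30, 24)


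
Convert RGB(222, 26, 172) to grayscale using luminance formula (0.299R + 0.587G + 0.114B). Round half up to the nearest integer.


Gray = 0.299×R + 0.587×G + 0.114×B
Gray = 0.299×222 + 0.587×26 + 0.114×172
Gray = 66.378 + 15.262 + 19.608
Gray = 101.248 → round half up → 101
Gray = 101


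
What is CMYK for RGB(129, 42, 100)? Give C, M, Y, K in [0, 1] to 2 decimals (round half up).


R'=129/255≈0.5059, G'=42/255≈0.1647, B'=100/255≈0.3922
K = 1 - max(R',G',B') = 1 - 129/255 = 126/255 = 0.49411… → 0.49
(1-R'-K)/(1-K) simplifies to (max-R)/max with max = 129:
C = (129-129)/129 = 0/129 = 0 → 0.00
M = (129-42)/129 = 87/129 = 0.67441… → 0.67
Y = (129-100)/129 = 29/129 = 0.22480… → 0.22
= CMYK(0.00, 0.67, 0.22, 0.49)


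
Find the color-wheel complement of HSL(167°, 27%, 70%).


Complement = opposite side of color wheel = hue + 180°
H' = (167 + 180) mod 360 = 347°
S and L unchanged.
= HSL(347°, 27%, 70%)


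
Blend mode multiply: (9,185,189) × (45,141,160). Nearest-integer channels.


Multiply: C = A×B/255, rounded to nearest integer
R: 9×45/255 = 405/255 ≈ 1.588 → 2
G: 185×141/255 = 26085/255 ≈ 102.294 → 102
B: 189×160/255 = 30240/255 ≈ 118.588 → 119
= RGB(2, 102, 119)


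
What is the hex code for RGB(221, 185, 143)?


R = 221 → DD (hex)
G = 185 → B9 (hex)
B = 143 → 8F (hex)
Hex = #DDB98F


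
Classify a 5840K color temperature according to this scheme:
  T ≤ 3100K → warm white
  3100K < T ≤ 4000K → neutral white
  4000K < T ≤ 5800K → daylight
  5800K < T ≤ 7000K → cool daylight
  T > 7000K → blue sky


Temperature: 5840K
5800K < 5840K ≤ 7000K → cool daylight
Classification: cool daylight


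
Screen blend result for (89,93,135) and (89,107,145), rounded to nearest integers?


Screen: C = 255 - (255-A)×(255-B)/255, rounded to nearest integer
R: 255 - (255-89)×(255-89)/255 = 255 - 27556/255 ≈ 255 - 108.063 = 146.937 → 147
G: 255 - (255-93)×(255-107)/255 = 255 - 23976/255 ≈ 255 - 94.024 = 160.976 → 161
B: 255 - (255-135)×(255-145)/255 = 255 - 13200/255 ≈ 255 - 51.765 = 203.235 → 203
= RGB(147, 161, 203)


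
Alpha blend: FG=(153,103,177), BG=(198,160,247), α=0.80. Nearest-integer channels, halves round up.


C = α×F + (1-α)×B, with 1-α = 0.20
R: 0.80×153 + 0.20×198 = 122.40 + 39.60 = 162.00 → 162
G: 0.80×103 + 0.20×160 = 82.40 + 32.00 = 114.40 → 114
B: 0.80×177 + 0.20×247 = 141.60 + 49.40 = 191.00 → 191
= RGB(162, 114, 191)


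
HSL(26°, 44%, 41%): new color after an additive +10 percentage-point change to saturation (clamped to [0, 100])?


Original S = 44%
Adjustment = +10 percentage points
New S = 44 + (10) = 54
Clamp to [0, 100] → 54
= HSL(26°, 54%, 41%)


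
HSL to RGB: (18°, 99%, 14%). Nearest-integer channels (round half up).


H=18°, S=0.99, L=0.14
C = (1-|2L-1|)×S = (1-|-0.72|)×0.99 = 0.2772
H' = H/60 = 18/60 ≈ 0.3000; X = C×(1-|H' mod 2 - 1|) = 0.08316
m = L - C/2 = 0.14 - 0.1386 = 0.0014
Sector ⌊H'⌋ = 0 → (R',G',B') = (0.2772, 0.08316, 0.0)
RGB = ((R'+m)×255, (G'+m)×255, (B'+m)×255) = (71.043, 21.5628, 0.357)
Round half up → RGB(71, 22, 0)


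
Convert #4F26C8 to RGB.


4F → 79 (R)
26 → 38 (G)
C8 → 200 (B)
= RGB(79, 38, 200)


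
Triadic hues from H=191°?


Triadic: equally spaced at 120° intervals
H1 = 191°
H2 = (191 + 120) mod 360 = 311°
H3 = (191 + 240) mod 360 = 71°
Triadic = 191°, 311°, 71°


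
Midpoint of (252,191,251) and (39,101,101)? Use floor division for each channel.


Midpoint: each channel = ⌊(C₁+C₂)/2⌋
R: ⌊(252+39)/2⌋ = 145
G: ⌊(191+101)/2⌋ = 146
B: ⌊(251+101)/2⌋ = 176
= RGB(145, 146, 176)


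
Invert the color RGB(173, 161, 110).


Invert: (255-R, 255-G, 255-B)
R: 255-173 = 82
G: 255-161 = 94
B: 255-110 = 145
= RGB(82, 94, 145)


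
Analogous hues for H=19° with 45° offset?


Base hue: 19°
Left analog: (19 - 45) mod 360 = 334°
Right analog: (19 + 45) mod 360 = 64°
Analogous hues = 334° and 64°


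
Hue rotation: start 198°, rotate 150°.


New hue = (H + rotation) mod 360
New hue = (198 + 150) mod 360
= 348 mod 360
= 348°


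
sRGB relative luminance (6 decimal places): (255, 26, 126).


Linearize each channel (sRGB transfer function): c = v/255; c_lin = c/12.92 if c ≤ 0.04045, else ((c+0.055)/1.055)^2.4
  R: 255/255 ≈ 1.000000 > 0.04045 → ((1.000000+0.055)/1.055)^2.4 ≈ 1.000000
  G: 26/255 ≈ 0.101961 > 0.04045 → ((0.101961+0.055)/1.055)^2.4 ≈ 0.010330
  B: 126/255 ≈ 0.494118 > 0.04045 → ((0.494118+0.055)/1.055)^2.4 ≈ 0.208637
R_lin = 1.000000, G_lin = 0.010330, B_lin = 0.208637
L = 0.2126×R + 0.7152×G + 0.0722×B
L = 0.2126×1.000000 + 0.7152×0.010330 + 0.0722×0.208637
L ≈ 0.235051


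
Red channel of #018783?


Color: #018783
R = 01 = 1
G = 87 = 135
B = 83 = 131
Red = 1


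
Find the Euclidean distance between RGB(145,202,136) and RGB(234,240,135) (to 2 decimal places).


d = √[(R₁-R₂)² + (G₁-G₂)² + (B₁-B₂)²]
d = √[(145-234)² + (202-240)² + (136-135)²]
d = √[7921 + 1444 + 1]
d = √9366
d ≈ 96.78


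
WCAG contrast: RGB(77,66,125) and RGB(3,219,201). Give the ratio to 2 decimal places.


Linearize each sRGB channel c=v/255: c/12.92 if c ≤ 0.04045 else ((c+0.055)/1.055)^2.4
L = 0.2126×R_lin + 0.7152×G_lin + 0.0722×B_lin
Color 1 (77,66,125):
  R=77: 77/255≈0.3020 > 0.04045 → ((0.3020+0.055)/1.055)^2.4 ≈ 0.07421
  G=66: 66/255≈0.2588 > 0.04045 → ((0.2588+0.055)/1.055)^2.4 ≈ 0.05448
  B=125: 125/255≈0.4902 > 0.04045 → ((0.4902+0.055)/1.055)^2.4 ≈ 0.20508
  L1 = 0.2126×0.07421 + 0.7152×0.05448 + 0.0722×0.20508 ≈ 0.06955
Color 2 (3,219,201):
  R=3: 3/255≈0.0118 ≤ 0.04045 → 0.0118/12.92 ≈ 0.00091
  G=219: 219/255≈0.8588 > 0.04045 → ((0.8588+0.055)/1.055)^2.4 ≈ 0.70838
  B=201: 201/255≈0.7882 > 0.04045 → ((0.7882+0.055)/1.055)^2.4 ≈ 0.58408
  L2 = 0.2126×0.00091 + 0.7152×0.70838 + 0.0722×0.58408 ≈ 0.54899
Lighter = 0.54899, Darker = 0.06955
Ratio = (L_lighter + 0.05) / (L_darker + 0.05)
Ratio = (0.54899 + 0.05) / (0.06955 + 0.05) = 0.59899 / 0.11955 ≈ 5.0105
Ratio ≈ 5.01:1


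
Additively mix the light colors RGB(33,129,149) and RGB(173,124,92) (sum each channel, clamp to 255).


Additive: each channel = min(255, C₁+C₂)
R: 33+173 = 206 → 206
G: 129+124 = 253 → 253
B: 149+92 = 241 → 241
= RGB(206, 253, 241)


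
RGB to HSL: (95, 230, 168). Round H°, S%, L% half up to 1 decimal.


Normalize: R'=95/255≈0.3725, G'=230/255≈0.9020, B'=168/255≈0.6588
Max=230/255, Min=95/255, Δ=Max-Min=135/255
L = (Max+Min)/2 = (230+95)/510 = 325/510 = 0.63725… → L = 63.7%
L > 0.5 → S = Δ/(2-Max-Min) = 135/(510-230-95) = 135/185 = 0.72972… → S = 73.0%
(the 1/255 factors cancel in S and H, so raw channel differences can be used)
Max is G' → H = 60 × ((B-R)/Δ + 2) = 60 × ((168-95)/135 + 2)
  73/135 + 2 = 0.5407… + 2 = 2.5407…
  H = 60 × 2.5407… = 152.444…° → H = 152.4°
= HSL(152.4°, 73.0%, 63.7%)


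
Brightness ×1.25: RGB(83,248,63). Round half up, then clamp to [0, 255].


Multiply each channel by 1.25, round half up, clamp to [0, 255]
R: 83×1.25 = 103.75 → round → 104
G: 248×1.25 = 310 → clamp → 255
B: 63×1.25 = 78.75 → round → 79
= RGB(104, 255, 79)


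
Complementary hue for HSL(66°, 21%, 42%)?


Complement = opposite side of color wheel = hue + 180°
H' = (66 + 180) mod 360 = 246°
S and L unchanged.
= HSL(246°, 21%, 42%)


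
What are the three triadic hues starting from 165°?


Triadic: equally spaced at 120° intervals
H1 = 165°
H2 = (165 + 120) mod 360 = 285°
H3 = (165 + 240) mod 360 = 45°
Triadic = 165°, 285°, 45°


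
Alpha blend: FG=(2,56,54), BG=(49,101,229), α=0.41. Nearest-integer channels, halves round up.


C = α×F + (1-α)×B, with 1-α = 0.59
R: 0.41×2 + 0.59×49 = 0.82 + 28.91 = 29.73 → 30
G: 0.41×56 + 0.59×101 = 22.96 + 59.59 = 82.55 → 83
B: 0.41×54 + 0.59×229 = 22.14 + 135.11 = 157.25 → 157
= RGB(30, 83, 157)


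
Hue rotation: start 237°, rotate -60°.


New hue = (H + rotation) mod 360
New hue = (237 -60) mod 360
= 177 mod 360
= 177°


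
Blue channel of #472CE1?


Color: #472CE1
R = 47 = 71
G = 2C = 44
B = E1 = 225
Blue = 225


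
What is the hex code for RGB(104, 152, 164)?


R = 104 → 68 (hex)
G = 152 → 98 (hex)
B = 164 → A4 (hex)
Hex = #6898A4


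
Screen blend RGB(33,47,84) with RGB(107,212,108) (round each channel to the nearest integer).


Screen: C = 255 - (255-A)×(255-B)/255, rounded to nearest integer
R: 255 - (255-33)×(255-107)/255 = 255 - 32856/255 ≈ 255 - 128.847 = 126.153 → 126
G: 255 - (255-47)×(255-212)/255 = 255 - 8944/255 ≈ 255 - 35.075 = 219.925 → 220
B: 255 - (255-84)×(255-108)/255 = 255 - 25137/255 ≈ 255 - 98.576 = 156.424 → 156
= RGB(126, 220, 156)


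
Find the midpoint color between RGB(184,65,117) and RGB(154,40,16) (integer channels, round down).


Midpoint: each channel = ⌊(C₁+C₂)/2⌋
R: ⌊(184+154)/2⌋ = 169
G: ⌊(65+40)/2⌋ = 52
B: ⌊(117+16)/2⌋ = 66
= RGB(169, 52, 66)


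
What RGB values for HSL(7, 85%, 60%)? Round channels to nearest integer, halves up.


H=7°, S=0.85, L=0.60
C = (1-|2L-1|)×S = (1-|0.20|)×0.85 = 0.68
H' = H/60 = 7/60 ≈ 0.1167; X = C×(1-|H' mod 2 - 1|) ≈ 0.0793
m = L - C/2 = 0.60 - 0.34 = 0.26
Sector ⌊H'⌋ = 0 → (R',G',B') = (0.68, ≈0.0793, 0.0)
RGB = ((R'+m)×255, (G'+m)×255, (B'+m)×255) = (239.7, 86.53, 66.3)
Round half up → RGB(240, 87, 66)


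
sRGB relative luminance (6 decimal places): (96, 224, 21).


Linearize each channel (sRGB transfer function): c = v/255; c_lin = c/12.92 if c ≤ 0.04045, else ((c+0.055)/1.055)^2.4
  R: 96/255 ≈ 0.376471 > 0.04045 → ((0.376471+0.055)/1.055)^2.4 ≈ 0.116971
  G: 224/255 ≈ 0.878431 > 0.04045 → ((0.878431+0.055)/1.055)^2.4 ≈ 0.745404
  B: 21/255 ≈ 0.082353 > 0.04045 → ((0.082353+0.055)/1.055)^2.4 ≈ 0.007499
R_lin = 0.116971, G_lin = 0.745404, B_lin = 0.007499
L = 0.2126×R + 0.7152×G + 0.0722×B
L = 0.2126×0.116971 + 0.7152×0.745404 + 0.0722×0.007499
L ≈ 0.558522


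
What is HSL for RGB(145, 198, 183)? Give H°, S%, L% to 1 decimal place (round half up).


Normalize: R'=145/255≈0.5686, G'=198/255≈0.7765, B'=183/255≈0.7176
Max=198/255, Min=145/255, Δ=Max-Min=53/255
L = (Max+Min)/2 = (198+145)/510 = 343/510 = 0.67254… → L = 67.3%
L > 0.5 → S = Δ/(2-Max-Min) = 53/(510-198-145) = 53/167 = 0.31736… → S = 31.7%
(the 1/255 factors cancel in S and H, so raw channel differences can be used)
Max is G' → H = 60 × ((B-R)/Δ + 2) = 60 × ((183-145)/53 + 2)
  38/53 + 2 = 0.7169… + 2 = 2.7169…
  H = 60 × 2.7169… = 163.018…° → H = 163.0°
= HSL(163.0°, 31.7%, 67.3%)


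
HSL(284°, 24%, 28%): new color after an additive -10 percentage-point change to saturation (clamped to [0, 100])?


Original S = 24%
Adjustment = -10 percentage points
New S = 24 + (-10) = 14
Clamp to [0, 100] → 14
= HSL(284°, 14%, 28%)


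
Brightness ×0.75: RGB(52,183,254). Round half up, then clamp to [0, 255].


Multiply each channel by 0.75, round half up, clamp to [0, 255]
R: 52×0.75 = 39
G: 183×0.75 = 137.25 → round → 137
B: 254×0.75 = 190.5 → round → 191
= RGB(39, 137, 191)


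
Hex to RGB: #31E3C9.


31 → 49 (R)
E3 → 227 (G)
C9 → 201 (B)
= RGB(49, 227, 201)


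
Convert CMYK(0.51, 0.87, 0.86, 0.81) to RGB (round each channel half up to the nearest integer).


R = 255 × (1-C) × (1-K) = 255 × 0.49 × 0.19 = 23.7405 → 24
G = 255 × (1-M) × (1-K) = 255 × 0.13 × 0.19 = 6.2985 → 6
B = 255 × (1-Y) × (1-K) = 255 × 0.14 × 0.19 = 6.783 → 7
= RGB(24, 6, 7)


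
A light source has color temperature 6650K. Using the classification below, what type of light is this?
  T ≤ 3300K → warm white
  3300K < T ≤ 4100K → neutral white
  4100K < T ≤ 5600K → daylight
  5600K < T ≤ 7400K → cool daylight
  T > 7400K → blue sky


Temperature: 6650K
5600K < 6650K ≤ 7400K → cool daylight
Classification: cool daylight


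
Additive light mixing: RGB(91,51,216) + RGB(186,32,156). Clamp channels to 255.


Additive: each channel = min(255, C₁+C₂)
R: 91+186 = 277 → 255
G: 51+32 = 83 → 83
B: 216+156 = 372 → 255
= RGB(255, 83, 255)


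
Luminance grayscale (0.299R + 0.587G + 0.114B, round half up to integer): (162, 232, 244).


Gray = 0.299×R + 0.587×G + 0.114×B
Gray = 0.299×162 + 0.587×232 + 0.114×244
Gray = 48.438 + 136.184 + 27.816
Gray = 212.438 → round half up → 212
Gray = 212


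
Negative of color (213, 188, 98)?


Invert: (255-R, 255-G, 255-B)
R: 255-213 = 42
G: 255-188 = 67
B: 255-98 = 157
= RGB(42, 67, 157)


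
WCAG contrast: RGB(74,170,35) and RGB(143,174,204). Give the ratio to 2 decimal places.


Linearize each sRGB channel c=v/255: c/12.92 if c ≤ 0.04045 else ((c+0.055)/1.055)^2.4
L = 0.2126×R_lin + 0.7152×G_lin + 0.0722×B_lin
Color 1 (74,170,35):
  R=74: 74/255≈0.2902 > 0.04045 → ((0.2902+0.055)/1.055)^2.4 ≈ 0.06848
  G=170: 170/255≈0.6667 > 0.04045 → ((0.6667+0.055)/1.055)^2.4 ≈ 0.40198
  B=35: 35/255≈0.1373 > 0.04045 → ((0.1373+0.055)/1.055)^2.4 ≈ 0.01681
  L1 = 0.2126×0.06848 + 0.7152×0.40198 + 0.0722×0.01681 ≈ 0.30327
Color 2 (143,174,204):
  R=143: 143/255≈0.5608 > 0.04045 → ((0.5608+0.055)/1.055)^2.4 ≈ 0.27468
  G=174: 174/255≈0.6824 > 0.04045 → ((0.6824+0.055)/1.055)^2.4 ≈ 0.42327
  B=204: 204/255≈0.8000 > 0.04045 → ((0.8000+0.055)/1.055)^2.4 ≈ 0.60383
  L2 = 0.2126×0.27468 + 0.7152×0.42327 + 0.0722×0.60383 ≈ 0.40471
Lighter = 0.40471, Darker = 0.30327
Ratio = (L_lighter + 0.05) / (L_darker + 0.05)
Ratio = (0.40471 + 0.05) / (0.30327 + 0.05) = 0.45471 / 0.35327 ≈ 1.2872
Ratio ≈ 1.29:1


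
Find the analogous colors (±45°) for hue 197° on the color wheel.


Base hue: 197°
Left analog: (197 - 45) mod 360 = 152°
Right analog: (197 + 45) mod 360 = 242°
Analogous hues = 152° and 242°


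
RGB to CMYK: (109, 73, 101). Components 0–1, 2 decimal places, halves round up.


R'=109/255≈0.4275, G'=73/255≈0.2863, B'=101/255≈0.3961
K = 1 - max(R',G',B') = 1 - 109/255 = 146/255 = 0.57254… → 0.57
(1-R'-K)/(1-K) simplifies to (max-R)/max with max = 109:
C = (109-109)/109 = 0/109 = 0 → 0.00
M = (109-73)/109 = 36/109 = 0.33027… → 0.33
Y = (109-101)/109 = 8/109 = 0.07339… → 0.07
= CMYK(0.00, 0.33, 0.07, 0.57)


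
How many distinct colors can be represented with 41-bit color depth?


Colors = 2^bits = 2^41
= 2,199,023,255,552 colors


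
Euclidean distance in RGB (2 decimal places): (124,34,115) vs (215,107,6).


d = √[(R₁-R₂)² + (G₁-G₂)² + (B₁-B₂)²]
d = √[(124-215)² + (34-107)² + (115-6)²]
d = √[8281 + 5329 + 11881]
d = √25491
d ≈ 159.66


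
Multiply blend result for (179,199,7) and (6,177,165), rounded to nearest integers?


Multiply: C = A×B/255, rounded to nearest integer
R: 179×6/255 = 1074/255 ≈ 4.212 → 4
G: 199×177/255 = 35223/255 ≈ 138.129 → 138
B: 7×165/255 = 1155/255 ≈ 4.529 → 5
= RGB(4, 138, 5)


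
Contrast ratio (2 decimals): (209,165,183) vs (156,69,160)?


Linearize each sRGB channel c=v/255: c/12.92 if c ≤ 0.04045 else ((c+0.055)/1.055)^2.4
L = 0.2126×R_lin + 0.7152×G_lin + 0.0722×B_lin
Color 1 (209,165,183):
  R=209: 209/255≈0.8196 > 0.04045 → ((0.8196+0.055)/1.055)^2.4 ≈ 0.63760
  G=165: 165/255≈0.6471 > 0.04045 → ((0.6471+0.055)/1.055)^2.4 ≈ 0.37626
  B=183: 183/255≈0.7176 > 0.04045 → ((0.7176+0.055)/1.055)^2.4 ≈ 0.47353
  L1 = 0.2126×0.63760 + 0.7152×0.37626 + 0.0722×0.47353 ≈ 0.43884
Color 2 (156,69,160):
  R=156: 156/255≈0.6118 > 0.04045 → ((0.6118+0.055)/1.055)^2.4 ≈ 0.33245
  G=69: 69/255≈0.2706 > 0.04045 → ((0.2706+0.055)/1.055)^2.4 ≈ 0.05951
  B=160: 160/255≈0.6275 > 0.04045 → ((0.6275+0.055)/1.055)^2.4 ≈ 0.35153
  L2 = 0.2126×0.33245 + 0.7152×0.05951 + 0.0722×0.35153 ≈ 0.13862
Lighter = 0.43884, Darker = 0.13862
Ratio = (L_lighter + 0.05) / (L_darker + 0.05)
Ratio = (0.43884 + 0.05) / (0.13862 + 0.05) = 0.48884 / 0.18862 ≈ 2.5917
Ratio ≈ 2.59:1
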